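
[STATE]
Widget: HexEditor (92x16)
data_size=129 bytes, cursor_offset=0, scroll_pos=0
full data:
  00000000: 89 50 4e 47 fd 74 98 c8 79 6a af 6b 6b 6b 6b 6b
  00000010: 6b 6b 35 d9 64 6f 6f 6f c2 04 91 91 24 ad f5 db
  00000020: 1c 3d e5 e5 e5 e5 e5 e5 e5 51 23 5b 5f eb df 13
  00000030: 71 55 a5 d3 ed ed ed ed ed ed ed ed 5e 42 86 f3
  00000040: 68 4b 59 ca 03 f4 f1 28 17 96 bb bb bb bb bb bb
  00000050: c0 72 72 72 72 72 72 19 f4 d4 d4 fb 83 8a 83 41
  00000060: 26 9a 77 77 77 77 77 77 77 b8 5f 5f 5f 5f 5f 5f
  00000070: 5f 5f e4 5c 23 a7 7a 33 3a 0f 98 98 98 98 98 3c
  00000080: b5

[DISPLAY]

00000000  89 50 4e 47 fd 74 98 c8  79 6a af 6b 6b 6b 6b 6b  |.PNG.t..yj.kkkkk|              
00000010  6b 6b 35 d9 64 6f 6f 6f  c2 04 91 91 24 ad f5 db  |kk5.dooo....$...|              
00000020  1c 3d e5 e5 e5 e5 e5 e5  e5 51 23 5b 5f eb df 13  |.=.......Q#[_...|              
00000030  71 55 a5 d3 ed ed ed ed  ed ed ed ed 5e 42 86 f3  |qU..........^B..|              
00000040  68 4b 59 ca 03 f4 f1 28  17 96 bb bb bb bb bb bb  |hKY....(........|              
00000050  c0 72 72 72 72 72 72 19  f4 d4 d4 fb 83 8a 83 41  |.rrrrrr........A|              
00000060  26 9a 77 77 77 77 77 77  77 b8 5f 5f 5f 5f 5f 5f  |&.wwwwwww.______|              
00000070  5f 5f e4 5c 23 a7 7a 33  3a 0f 98 98 98 98 98 3c  |__.\#.z3:......<|              
00000080  b5                                                |.               |              
                                                                                            
                                                                                            
                                                                                            
                                                                                            
                                                                                            
                                                                                            
                                                                                            


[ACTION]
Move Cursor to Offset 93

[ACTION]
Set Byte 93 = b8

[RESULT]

00000000  89 50 4e 47 fd 74 98 c8  79 6a af 6b 6b 6b 6b 6b  |.PNG.t..yj.kkkkk|              
00000010  6b 6b 35 d9 64 6f 6f 6f  c2 04 91 91 24 ad f5 db  |kk5.dooo....$...|              
00000020  1c 3d e5 e5 e5 e5 e5 e5  e5 51 23 5b 5f eb df 13  |.=.......Q#[_...|              
00000030  71 55 a5 d3 ed ed ed ed  ed ed ed ed 5e 42 86 f3  |qU..........^B..|              
00000040  68 4b 59 ca 03 f4 f1 28  17 96 bb bb bb bb bb bb  |hKY....(........|              
00000050  c0 72 72 72 72 72 72 19  f4 d4 d4 fb 83 B8 83 41  |.rrrrrr........A|              
00000060  26 9a 77 77 77 77 77 77  77 b8 5f 5f 5f 5f 5f 5f  |&.wwwwwww.______|              
00000070  5f 5f e4 5c 23 a7 7a 33  3a 0f 98 98 98 98 98 3c  |__.\#.z3:......<|              
00000080  b5                                                |.               |              
                                                                                            
                                                                                            
                                                                                            
                                                                                            
                                                                                            
                                                                                            
                                                                                            


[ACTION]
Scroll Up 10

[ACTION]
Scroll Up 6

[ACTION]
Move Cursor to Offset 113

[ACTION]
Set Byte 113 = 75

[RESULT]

00000000  89 50 4e 47 fd 74 98 c8  79 6a af 6b 6b 6b 6b 6b  |.PNG.t..yj.kkkkk|              
00000010  6b 6b 35 d9 64 6f 6f 6f  c2 04 91 91 24 ad f5 db  |kk5.dooo....$...|              
00000020  1c 3d e5 e5 e5 e5 e5 e5  e5 51 23 5b 5f eb df 13  |.=.......Q#[_...|              
00000030  71 55 a5 d3 ed ed ed ed  ed ed ed ed 5e 42 86 f3  |qU..........^B..|              
00000040  68 4b 59 ca 03 f4 f1 28  17 96 bb bb bb bb bb bb  |hKY....(........|              
00000050  c0 72 72 72 72 72 72 19  f4 d4 d4 fb 83 b8 83 41  |.rrrrrr........A|              
00000060  26 9a 77 77 77 77 77 77  77 b8 5f 5f 5f 5f 5f 5f  |&.wwwwwww.______|              
00000070  5f 75 e4 5c 23 a7 7a 33  3a 0f 98 98 98 98 98 3c  |_u.\#.z3:......<|              
00000080  b5                                                |.               |              
                                                                                            
                                                                                            
                                                                                            
                                                                                            
                                                                                            
                                                                                            
                                                                                            


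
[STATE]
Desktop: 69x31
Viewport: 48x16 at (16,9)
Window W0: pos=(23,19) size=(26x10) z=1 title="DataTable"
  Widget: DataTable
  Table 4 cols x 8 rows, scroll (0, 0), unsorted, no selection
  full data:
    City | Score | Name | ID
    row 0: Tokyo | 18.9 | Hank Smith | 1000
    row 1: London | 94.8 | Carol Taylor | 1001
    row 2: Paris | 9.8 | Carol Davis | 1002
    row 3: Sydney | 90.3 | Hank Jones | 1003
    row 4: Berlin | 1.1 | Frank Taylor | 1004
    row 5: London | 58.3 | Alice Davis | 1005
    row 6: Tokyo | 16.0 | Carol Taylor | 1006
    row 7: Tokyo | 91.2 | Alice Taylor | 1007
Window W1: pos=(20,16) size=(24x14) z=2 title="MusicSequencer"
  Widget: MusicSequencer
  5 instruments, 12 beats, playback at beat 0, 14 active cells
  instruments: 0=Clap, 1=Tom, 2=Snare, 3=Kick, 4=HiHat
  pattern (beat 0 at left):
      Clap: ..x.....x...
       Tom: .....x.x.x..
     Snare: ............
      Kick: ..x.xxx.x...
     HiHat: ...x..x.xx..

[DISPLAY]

                                                
                                                
                                                
                                                
                                                
                                                
                                                
    ┏━━━━━━━━━━━━━━━━━━━━━━┓                    
    ┃ MusicSequencer       ┃                    
    ┠──────────────────────┨                    
    ┃      ▼12345678901    ┃━━━━┓               
    ┃  Clap··█·····█···    ┃    ┃               
    ┃   Tom·····█·█·█··    ┃────┨               
    ┃ Snare············    ┃    ┃               
    ┃  Kick··█·███·█···    ┃────┃               
    ┃ HiHat···█··█·██··    ┃ith ┃               


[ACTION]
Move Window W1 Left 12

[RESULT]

                                                
                                                
                                                
                                                
                                                
                                                
                                                
━━━━━━━━━━━━━━━┓                                
equencer       ┃                                
───────────────┨                                
12345678901    ┃━━━━━━━━━━━━━━━━┓               
·█·····█···    ┃le              ┃               
····█·█·█··    ┃────────────────┨               
···········    ┃core│Name       ┃               
·█·███·█···    ┃────┼───────────┃               
··█··█·██··    ┃8.9 │Hank Smith ┃               


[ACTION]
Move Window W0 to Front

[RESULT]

                                                
                                                
                                                
                                                
                                                
                                                
                                                
━━━━━━━━━━━━━━━┓                                
equencer       ┃                                
───────────────┨                                
1234567┏━━━━━━━━━━━━━━━━━━━━━━━━┓               
·█·····┃ DataTable              ┃               
····█·█┠────────────────────────┨               
·······┃City  │Score│Name       ┃               
·█·███·┃──────┼─────┼───────────┃               
··█··█·┃Tokyo │18.9 │Hank Smith ┃               


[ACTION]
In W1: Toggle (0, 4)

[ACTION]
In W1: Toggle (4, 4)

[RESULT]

                                                
                                                
                                                
                                                
                                                
                                                
                                                
━━━━━━━━━━━━━━━┓                                
equencer       ┃                                
───────────────┨                                
1234567┏━━━━━━━━━━━━━━━━━━━━━━━━┓               
·█·█···┃ DataTable              ┃               
····█·█┠────────────────────────┨               
·······┃City  │Score│Name       ┃               
·█·███·┃──────┼─────┼───────────┃               
··██·█·┃Tokyo │18.9 │Hank Smith ┃               


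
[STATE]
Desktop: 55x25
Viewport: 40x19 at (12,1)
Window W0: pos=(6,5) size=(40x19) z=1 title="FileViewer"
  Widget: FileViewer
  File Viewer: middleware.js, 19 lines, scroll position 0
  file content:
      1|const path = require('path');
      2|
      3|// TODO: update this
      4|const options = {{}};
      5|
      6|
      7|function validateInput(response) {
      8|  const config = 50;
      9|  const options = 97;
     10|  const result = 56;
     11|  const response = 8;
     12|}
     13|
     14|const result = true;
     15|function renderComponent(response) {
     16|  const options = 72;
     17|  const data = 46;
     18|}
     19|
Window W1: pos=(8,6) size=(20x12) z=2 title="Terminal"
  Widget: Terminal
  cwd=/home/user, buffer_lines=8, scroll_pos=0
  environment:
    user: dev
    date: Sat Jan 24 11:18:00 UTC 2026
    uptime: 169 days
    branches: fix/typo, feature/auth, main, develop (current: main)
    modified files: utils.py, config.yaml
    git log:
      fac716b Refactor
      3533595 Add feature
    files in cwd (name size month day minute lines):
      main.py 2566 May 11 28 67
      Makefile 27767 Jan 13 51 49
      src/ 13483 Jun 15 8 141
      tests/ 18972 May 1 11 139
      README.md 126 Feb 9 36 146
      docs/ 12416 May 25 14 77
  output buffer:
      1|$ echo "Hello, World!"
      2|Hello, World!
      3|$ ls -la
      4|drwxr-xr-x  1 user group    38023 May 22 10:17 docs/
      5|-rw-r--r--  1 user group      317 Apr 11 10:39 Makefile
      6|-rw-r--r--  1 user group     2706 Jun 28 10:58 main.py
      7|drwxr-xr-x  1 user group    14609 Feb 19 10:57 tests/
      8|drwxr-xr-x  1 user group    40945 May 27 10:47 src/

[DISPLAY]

                                        
                                        
                                        
                                        
━━━━━━━━━━━━━━━━━━━━━━━━━━━━━━━━━┓      
━━━━━━━━━━━━━━━┓                 ┃      
rminal         ┃─────────────────┨      
───────────────┨'path');        ▲┃      
cho "Hello, Wor┃                █┃      
lo, World!     ┃                ░┃      
s -la          ┃                ░┃      
xr-xr-x  1 user┃                ░┃      
-r--r--  1 user┃                ░┃      
-r--r--  1 user┃t(response) {   ░┃      
xr-xr-x  1 user┃                ░┃      
xr-xr-x  1 user┃                ░┃      
━━━━━━━━━━━━━━━┛                ░┃      
st response = 8;                ░┃      
                                ░┃      


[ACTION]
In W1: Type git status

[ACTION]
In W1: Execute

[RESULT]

                                        
                                        
                                        
                                        
━━━━━━━━━━━━━━━━━━━━━━━━━━━━━━━━━┓      
━━━━━━━━━━━━━━━┓                 ┃      
rminal         ┃─────────────────┨      
───────────────┨'path');        ▲┃      
xr-xr-x  1 user┃                █┃      
it status      ┃                ░┃      
branch main    ┃                ░┃      
nges not staged┃                ░┃      
               ┃                ░┃      
     modified: ┃t(response) {   ░┃      
     modified: ┃                ░┃      
               ┃                ░┃      
━━━━━━━━━━━━━━━┛                ░┃      
st response = 8;                ░┃      
                                ░┃      


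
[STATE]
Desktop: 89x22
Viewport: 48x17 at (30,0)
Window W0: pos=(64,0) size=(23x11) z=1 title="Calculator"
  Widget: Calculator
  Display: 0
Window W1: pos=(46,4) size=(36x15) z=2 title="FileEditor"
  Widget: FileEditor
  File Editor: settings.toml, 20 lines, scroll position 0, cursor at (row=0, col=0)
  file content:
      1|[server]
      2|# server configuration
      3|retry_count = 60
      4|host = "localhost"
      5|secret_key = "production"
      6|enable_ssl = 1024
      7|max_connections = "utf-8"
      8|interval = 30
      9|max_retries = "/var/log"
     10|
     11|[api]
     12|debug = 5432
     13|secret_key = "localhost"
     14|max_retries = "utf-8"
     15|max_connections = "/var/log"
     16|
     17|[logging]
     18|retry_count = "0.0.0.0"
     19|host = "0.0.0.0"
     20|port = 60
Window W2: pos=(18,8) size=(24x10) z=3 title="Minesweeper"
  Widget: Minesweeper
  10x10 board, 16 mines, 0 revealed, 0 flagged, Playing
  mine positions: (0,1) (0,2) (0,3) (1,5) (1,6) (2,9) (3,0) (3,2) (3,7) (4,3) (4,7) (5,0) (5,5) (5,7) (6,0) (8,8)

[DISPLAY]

                                  ┏━━━━━━━━━━━━━
                                  ┃ Calculator  
                                  ┠─────────────
                                  ┃             
                ┏━━━━━━━━━━━━━━━━━━━━━━━━━━━━━━━
                ┃ FileEditor                    
                ┠───────────────────────────────
                ┃█server]                       
━━━━━━━━━━━┓    ┃# server configuration         
r          ┃    ┃retry_count = 60               
───────────┨    ┃host = "localhost"             
           ┃    ┃secret_key = "production"      
           ┃    ┃enable_ssl = 1024              
           ┃    ┃max_connections = "utf-8"      
           ┃    ┃interval = 30                  
           ┃    ┃max_retries = "/var/log"       
           ┃    ┃                               


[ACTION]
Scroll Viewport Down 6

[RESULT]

                ┃ FileEditor                    
                ┠───────────────────────────────
                ┃█server]                       
━━━━━━━━━━━┓    ┃# server configuration         
r          ┃    ┃retry_count = 60               
───────────┨    ┃host = "localhost"             
           ┃    ┃secret_key = "production"      
           ┃    ┃enable_ssl = 1024              
           ┃    ┃max_connections = "utf-8"      
           ┃    ┃interval = 30                  
           ┃    ┃max_retries = "/var/log"       
           ┃    ┃                               
━━━━━━━━━━━┛    ┃[api]                          
                ┗━━━━━━━━━━━━━━━━━━━━━━━━━━━━━━━
                                                
                                                
                                                


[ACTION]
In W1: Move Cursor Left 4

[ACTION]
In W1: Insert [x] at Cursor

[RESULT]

                ┃ FileEditor                    
                ┠───────────────────────────────
                ┃x█server]                      
━━━━━━━━━━━┓    ┃# server configuration         
r          ┃    ┃retry_count = 60               
───────────┨    ┃host = "localhost"             
           ┃    ┃secret_key = "production"      
           ┃    ┃enable_ssl = 1024              
           ┃    ┃max_connections = "utf-8"      
           ┃    ┃interval = 30                  
           ┃    ┃max_retries = "/var/log"       
           ┃    ┃                               
━━━━━━━━━━━┛    ┃[api]                          
                ┗━━━━━━━━━━━━━━━━━━━━━━━━━━━━━━━
                                                
                                                
                                                


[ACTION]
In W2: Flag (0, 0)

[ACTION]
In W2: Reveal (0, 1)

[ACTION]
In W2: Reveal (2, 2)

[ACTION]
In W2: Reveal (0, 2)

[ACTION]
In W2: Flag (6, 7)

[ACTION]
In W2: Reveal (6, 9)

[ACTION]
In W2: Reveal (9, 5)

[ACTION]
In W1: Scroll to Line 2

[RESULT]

                ┃ FileEditor                    
                ┠───────────────────────────────
                ┃# server configuration         
━━━━━━━━━━━┓    ┃retry_count = 60               
r          ┃    ┃host = "localhost"             
───────────┨    ┃secret_key = "production"      
           ┃    ┃enable_ssl = 1024              
           ┃    ┃max_connections = "utf-8"      
           ┃    ┃interval = 30                  
           ┃    ┃max_retries = "/var/log"       
           ┃    ┃                               
           ┃    ┃[api]                          
━━━━━━━━━━━┛    ┃debug = 5432                   
                ┗━━━━━━━━━━━━━━━━━━━━━━━━━━━━━━━
                                                
                                                
                                                


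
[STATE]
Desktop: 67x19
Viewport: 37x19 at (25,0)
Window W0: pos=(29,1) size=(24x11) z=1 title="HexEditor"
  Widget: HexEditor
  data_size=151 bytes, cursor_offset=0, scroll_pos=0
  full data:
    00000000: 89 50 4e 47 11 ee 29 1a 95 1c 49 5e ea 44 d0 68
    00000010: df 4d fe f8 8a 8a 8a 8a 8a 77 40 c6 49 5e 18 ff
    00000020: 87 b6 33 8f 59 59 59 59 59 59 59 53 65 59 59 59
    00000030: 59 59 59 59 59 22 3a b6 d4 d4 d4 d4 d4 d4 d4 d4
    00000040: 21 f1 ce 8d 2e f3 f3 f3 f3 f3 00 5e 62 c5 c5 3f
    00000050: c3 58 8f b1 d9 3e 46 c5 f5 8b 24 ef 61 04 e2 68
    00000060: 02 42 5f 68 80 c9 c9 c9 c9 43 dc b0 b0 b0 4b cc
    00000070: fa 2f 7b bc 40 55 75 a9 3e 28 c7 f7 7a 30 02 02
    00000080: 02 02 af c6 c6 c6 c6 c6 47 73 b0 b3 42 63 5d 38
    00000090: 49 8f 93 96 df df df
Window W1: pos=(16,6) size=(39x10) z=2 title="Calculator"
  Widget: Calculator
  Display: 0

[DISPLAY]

                                     
    ┏━━━━━━━━━━━━━━━━━━━━━━┓         
    ┃ HexEditor            ┃         
    ┠──────────────────────┨         
    ┃00000000  89 50 4e 47 ┃         
    ┃00000010  df 4d fe f8 ┃         
━━━━━━━━━━━━━━━━━━━━━━━━━━━━━┓       
tor                          ┃       
─────────────────────────────┨       
                            0┃       
┬───┬───┐                    ┃       
│ 9 │ ÷ │                    ┃       
┼───┼───┤                    ┃       
│ 6 │ × │                    ┃       
┴───┴───┘                    ┃       
━━━━━━━━━━━━━━━━━━━━━━━━━━━━━┛       
                                     
                                     
                                     


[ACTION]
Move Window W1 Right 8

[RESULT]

                                     
    ┏━━━━━━━━━━━━━━━━━━━━━━┓         
    ┃ HexEditor            ┃         
    ┠──────────────────────┨         
    ┃00000000  89 50 4e 47 ┃         
    ┃00000010  df 4d fe f8 ┃         
━━━━━━━━━━━━━━━━━━━━━━━━━━━━━━━━━━━━━
 Calculator                          
─────────────────────────────────────
                                    0
┌───┬───┬───┬───┐                    
│ 7 │ 8 │ 9 │ ÷ │                    
├───┼───┼───┼───┤                    
│ 4 │ 5 │ 6 │ × │                    
└───┴───┴───┴───┘                    
━━━━━━━━━━━━━━━━━━━━━━━━━━━━━━━━━━━━━
                                     
                                     
                                     


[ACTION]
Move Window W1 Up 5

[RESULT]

                                     
━━━━━━━━━━━━━━━━━━━━━━━━━━━━━━━━━━━━━
 Calculator                          
─────────────────────────────────────
                                    0
┌───┬───┬───┬───┐                    
│ 7 │ 8 │ 9 │ ÷ │                    
├───┼───┼───┼───┤                    
│ 4 │ 5 │ 6 │ × │                    
└───┴───┴───┴───┘                    
━━━━━━━━━━━━━━━━━━━━━━━━━━━━━━━━━━━━━
    ┗━━━━━━━━━━━━━━━━━━━━━━┛         
                                     
                                     
                                     
                                     
                                     
                                     
                                     


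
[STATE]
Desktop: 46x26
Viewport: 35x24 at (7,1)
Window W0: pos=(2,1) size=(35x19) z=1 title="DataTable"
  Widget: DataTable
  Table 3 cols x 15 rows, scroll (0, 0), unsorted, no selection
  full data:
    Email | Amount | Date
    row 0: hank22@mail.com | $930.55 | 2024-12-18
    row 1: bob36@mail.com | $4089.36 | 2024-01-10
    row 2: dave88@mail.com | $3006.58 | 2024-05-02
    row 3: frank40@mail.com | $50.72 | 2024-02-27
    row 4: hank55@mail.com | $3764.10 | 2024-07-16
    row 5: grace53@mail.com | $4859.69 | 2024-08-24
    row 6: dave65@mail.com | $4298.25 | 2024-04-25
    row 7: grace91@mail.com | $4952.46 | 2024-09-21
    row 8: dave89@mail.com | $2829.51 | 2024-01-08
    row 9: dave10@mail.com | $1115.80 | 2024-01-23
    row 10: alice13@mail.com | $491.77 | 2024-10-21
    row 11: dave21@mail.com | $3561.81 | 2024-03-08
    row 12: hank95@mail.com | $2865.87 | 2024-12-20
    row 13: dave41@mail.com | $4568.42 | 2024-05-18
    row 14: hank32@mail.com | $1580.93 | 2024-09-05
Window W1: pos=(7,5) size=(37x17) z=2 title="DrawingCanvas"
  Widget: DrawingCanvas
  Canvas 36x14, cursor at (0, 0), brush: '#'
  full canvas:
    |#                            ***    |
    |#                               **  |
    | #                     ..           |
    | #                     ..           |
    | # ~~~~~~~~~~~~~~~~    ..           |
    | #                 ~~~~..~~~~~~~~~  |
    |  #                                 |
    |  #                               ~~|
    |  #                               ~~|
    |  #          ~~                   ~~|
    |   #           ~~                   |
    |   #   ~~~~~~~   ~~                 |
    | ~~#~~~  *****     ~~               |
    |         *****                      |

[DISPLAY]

━━━━━━━━━━━━━━━━━━━━━━━━━━━━━┓     
aTable                       ┃     
─────────────────────────────┨     
l           │Amount  │Date   ┃     
┏━━━━━━━━━━━━━━━━━━━━━━━━━━━━━━━━━━
┃ DrawingCanvas                    
┠──────────────────────────────────
┃#                            ***  
┃#                               **
┃ #                     ..         
┃ #                     ..         
┃ # ~~~~~~~~~~~~~~~~    ..         
┃ #                 ~~~~..~~~~~~~~~
┃  #                               
┃  #                               
┃  #                               
┃  #          ~~                   
┃   #           ~~                 
┃   #   ~~~~~~~   ~~               
┃ ~~#~~~  *****     ~~             
┗━━━━━━━━━━━━━━━━━━━━━━━━━━━━━━━━━━
                                   
                                   
                                   


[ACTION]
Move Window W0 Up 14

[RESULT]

aTable                       ┃     
─────────────────────────────┨     
l           │Amount  │Date   ┃     
────────────┼────────┼───────┃     
┏━━━━━━━━━━━━━━━━━━━━━━━━━━━━━━━━━━
┃ DrawingCanvas                    
┠──────────────────────────────────
┃#                            ***  
┃#                               **
┃ #                     ..         
┃ #                     ..         
┃ # ~~~~~~~~~~~~~~~~    ..         
┃ #                 ~~~~..~~~~~~~~~
┃  #                               
┃  #                               
┃  #                               
┃  #          ~~                   
┃   #           ~~                 
┃   #   ~~~~~~~   ~~               
┃ ~~#~~~  *****     ~~             
┗━━━━━━━━━━━━━━━━━━━━━━━━━━━━━━━━━━
                                   
                                   
                                   


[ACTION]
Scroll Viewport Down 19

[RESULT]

─────────────────────────────┨     
l           │Amount  │Date   ┃     
────────────┼────────┼───────┃     
┏━━━━━━━━━━━━━━━━━━━━━━━━━━━━━━━━━━
┃ DrawingCanvas                    
┠──────────────────────────────────
┃#                            ***  
┃#                               **
┃ #                     ..         
┃ #                     ..         
┃ # ~~~~~~~~~~~~~~~~    ..         
┃ #                 ~~~~..~~~~~~~~~
┃  #                               
┃  #                               
┃  #                               
┃  #          ~~                   
┃   #           ~~                 
┃   #   ~~~~~~~   ~~               
┃ ~~#~~~  *****     ~~             
┗━━━━━━━━━━━━━━━━━━━━━━━━━━━━━━━━━━
                                   
                                   
                                   
                                   


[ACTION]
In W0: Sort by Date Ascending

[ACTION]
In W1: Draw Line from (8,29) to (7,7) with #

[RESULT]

─────────────────────────────┨     
l           │Amount  │Date   ┃     
────────────┼────────┼───────┃     
┏━━━━━━━━━━━━━━━━━━━━━━━━━━━━━━━━━━
┃ DrawingCanvas                    
┠──────────────────────────────────
┃#                            ***  
┃#                               **
┃ #                     ..         
┃ #                     ..         
┃ # ~~~~~~~~~~~~~~~~    ..         
┃ #                 ~~~~..~~~~~~~~~
┃  #                               
┃  #    ###########                
┃  #               ############    
┃  #          ~~                   
┃   #           ~~                 
┃   #   ~~~~~~~   ~~               
┃ ~~#~~~  *****     ~~             
┗━━━━━━━━━━━━━━━━━━━━━━━━━━━━━━━━━━
                                   
                                   
                                   
                                   


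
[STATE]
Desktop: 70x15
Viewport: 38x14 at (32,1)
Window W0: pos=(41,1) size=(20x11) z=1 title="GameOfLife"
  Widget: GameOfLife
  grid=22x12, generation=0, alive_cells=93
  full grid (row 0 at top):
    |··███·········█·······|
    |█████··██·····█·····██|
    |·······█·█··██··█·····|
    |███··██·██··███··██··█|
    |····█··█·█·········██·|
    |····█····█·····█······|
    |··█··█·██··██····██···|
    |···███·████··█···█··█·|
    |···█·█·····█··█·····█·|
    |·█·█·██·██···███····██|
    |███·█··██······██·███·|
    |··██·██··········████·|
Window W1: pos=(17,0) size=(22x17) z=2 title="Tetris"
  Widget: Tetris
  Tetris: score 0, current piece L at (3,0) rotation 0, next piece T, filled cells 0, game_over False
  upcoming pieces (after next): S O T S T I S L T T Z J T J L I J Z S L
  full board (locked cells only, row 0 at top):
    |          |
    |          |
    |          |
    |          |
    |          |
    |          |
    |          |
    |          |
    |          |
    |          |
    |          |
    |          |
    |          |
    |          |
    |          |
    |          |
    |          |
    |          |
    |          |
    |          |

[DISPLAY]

      ┃  ┏━━━━━━━━━━━━━━━━━━┓         
──────┨  ┃ GameOfLife       ┃         
t:    ┃  ┠──────────────────┨         
      ┃  ┃Gen: 0            ┃         
      ┃  ┃█··██·██··███··██·┃         
      ┃  ┃··█··█·█·········█┃         
      ┃  ┃··█····█·····█····┃         
      ┃  ┃█··█·██··██····██·┃         
re:   ┃  ┃·███·████··█···█··┃         
      ┃  ┃·█·█·····█··█·····┃         
      ┃  ┗━━━━━━━━━━━━━━━━━━┛         
      ┃                               
      ┃                               
      ┃                               


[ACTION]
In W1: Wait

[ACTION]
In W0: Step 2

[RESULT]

      ┃  ┏━━━━━━━━━━━━━━━━━━┓         
──────┨  ┃ GameOfLife       ┃         
t:    ┃  ┠──────────────────┨         
      ┃  ┃Gen: 2            ┃         
      ┃  ┃██···█····█·████··┃         
      ┃  ┃·█·········██·····┃         
      ┃  ┃██·····█··██······┃         
      ┃  ┃█····█···██···█···┃         
re:   ┃  ┃██····█·█··█······┃         
      ┃  ┃·█·█·█··█·███·██·█┃         
      ┃  ┗━━━━━━━━━━━━━━━━━━┛         
      ┃                               
      ┃                               
      ┃                               


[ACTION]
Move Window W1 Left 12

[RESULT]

         ┏━━━━━━━━━━━━━━━━━━┓         
         ┃ GameOfLife       ┃         
         ┠──────────────────┨         
         ┃Gen: 2            ┃         
         ┃██···█····█·████··┃         
         ┃·█·········██·····┃         
         ┃██·····█··██······┃         
         ┃█····█···██···█···┃         
         ┃██····█·█··█······┃         
         ┃·█·█·█··█·███·██·█┃         
         ┗━━━━━━━━━━━━━━━━━━┛         
                                      
                                      
                                      


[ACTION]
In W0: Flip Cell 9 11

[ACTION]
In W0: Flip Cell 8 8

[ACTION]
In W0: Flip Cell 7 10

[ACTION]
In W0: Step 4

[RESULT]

         ┏━━━━━━━━━━━━━━━━━━┓         
         ┃ GameOfLife       ┃         
         ┠──────────────────┨         
         ┃Gen: 6            ┃         
         ┃·········█··████··┃         
         ┃█···█········██···┃         
         ┃█······███········┃         
         ┃█·█·██·██··███····┃         
         ┃···██·············┃         
         ┃·····█····█·······┃         
         ┗━━━━━━━━━━━━━━━━━━┛         
                                      
                                      
                                      


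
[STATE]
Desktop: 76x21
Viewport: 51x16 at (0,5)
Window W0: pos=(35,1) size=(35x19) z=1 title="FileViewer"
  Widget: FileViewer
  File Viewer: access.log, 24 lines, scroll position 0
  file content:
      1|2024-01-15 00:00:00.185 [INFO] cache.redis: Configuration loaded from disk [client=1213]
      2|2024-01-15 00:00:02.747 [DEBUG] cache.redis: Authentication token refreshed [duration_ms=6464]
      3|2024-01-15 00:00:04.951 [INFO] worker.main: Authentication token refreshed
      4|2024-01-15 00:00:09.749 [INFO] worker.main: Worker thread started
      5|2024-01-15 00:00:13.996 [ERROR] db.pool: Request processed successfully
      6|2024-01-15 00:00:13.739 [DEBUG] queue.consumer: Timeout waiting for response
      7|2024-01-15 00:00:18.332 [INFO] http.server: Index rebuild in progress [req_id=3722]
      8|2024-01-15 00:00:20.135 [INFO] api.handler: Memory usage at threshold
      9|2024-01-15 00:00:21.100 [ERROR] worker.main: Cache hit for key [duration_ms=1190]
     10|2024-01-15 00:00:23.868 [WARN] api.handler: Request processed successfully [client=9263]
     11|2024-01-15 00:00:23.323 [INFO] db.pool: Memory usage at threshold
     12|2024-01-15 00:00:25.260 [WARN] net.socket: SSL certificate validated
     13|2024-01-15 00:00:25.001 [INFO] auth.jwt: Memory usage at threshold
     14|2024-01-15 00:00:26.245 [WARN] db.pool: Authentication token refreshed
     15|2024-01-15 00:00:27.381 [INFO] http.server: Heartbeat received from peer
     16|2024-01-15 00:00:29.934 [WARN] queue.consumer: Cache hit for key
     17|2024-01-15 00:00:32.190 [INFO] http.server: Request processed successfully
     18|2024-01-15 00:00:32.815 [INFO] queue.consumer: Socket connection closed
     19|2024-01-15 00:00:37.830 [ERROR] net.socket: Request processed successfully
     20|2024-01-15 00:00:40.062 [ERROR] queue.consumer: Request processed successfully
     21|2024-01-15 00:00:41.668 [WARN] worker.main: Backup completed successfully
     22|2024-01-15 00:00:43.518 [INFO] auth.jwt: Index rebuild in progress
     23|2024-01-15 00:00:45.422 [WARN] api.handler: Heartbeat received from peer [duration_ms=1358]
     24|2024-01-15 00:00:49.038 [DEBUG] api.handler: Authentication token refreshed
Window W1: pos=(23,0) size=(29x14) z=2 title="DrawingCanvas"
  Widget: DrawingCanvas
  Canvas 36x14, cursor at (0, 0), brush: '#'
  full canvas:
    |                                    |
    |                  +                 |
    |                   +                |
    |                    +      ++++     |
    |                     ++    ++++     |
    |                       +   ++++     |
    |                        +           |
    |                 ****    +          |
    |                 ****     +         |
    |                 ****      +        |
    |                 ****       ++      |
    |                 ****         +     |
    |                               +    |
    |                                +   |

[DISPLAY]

                       ┃                   +       
                       ┃                    +      
                       ┃                     ++    
                       ┃                       +   
                       ┃                        +  
                       ┃                 ****    + 
                       ┃                 ****     +
                       ┃                 ****      
                       ┗━━━━━━━━━━━━━━━━━━━━━━━━━━━
                                   ┃2024-01-15 00:0
                                   ┃2024-01-15 00:0
                                   ┃2024-01-15 00:0
                                   ┃2024-01-15 00:0
                                   ┃2024-01-15 00:0
                                   ┗━━━━━━━━━━━━━━━
                                                   


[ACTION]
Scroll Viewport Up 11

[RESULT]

                       ┏━━━━━━━━━━━━━━━━━━━━━━━━━━━
                       ┃ DrawingCanvas             
                       ┠───────────────────────────
                       ┃+                          
                       ┃                  +        
                       ┃                   +       
                       ┃                    +      
                       ┃                     ++    
                       ┃                       +   
                       ┃                        +  
                       ┃                 ****    + 
                       ┃                 ****     +
                       ┃                 ****      
                       ┗━━━━━━━━━━━━━━━━━━━━━━━━━━━
                                   ┃2024-01-15 00:0
                                   ┃2024-01-15 00:0


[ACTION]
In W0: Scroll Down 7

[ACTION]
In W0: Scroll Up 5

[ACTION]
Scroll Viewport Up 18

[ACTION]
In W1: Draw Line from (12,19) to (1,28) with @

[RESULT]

                       ┏━━━━━━━━━━━━━━━━━━━━━━━━━━━
                       ┃ DrawingCanvas             
                       ┠───────────────────────────
                       ┃+                          
                       ┃                  +        
                       ┃                   +       
                       ┃                    +     @
                       ┃                     ++   @
                       ┃                       + @ 
                       ┃                        @  
                       ┃                 ****  @ + 
                       ┃                 **** @   +
                       ┃                 ****@     
                       ┗━━━━━━━━━━━━━━━━━━━━━━━━━━━
                                   ┃2024-01-15 00:0
                                   ┃2024-01-15 00:0
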